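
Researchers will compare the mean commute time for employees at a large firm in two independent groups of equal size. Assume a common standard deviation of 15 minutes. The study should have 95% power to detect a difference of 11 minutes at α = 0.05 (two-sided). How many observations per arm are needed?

49 per group

For two equal groups, n per group = 2·((z_{α/2} + z_β)·σ/δ)².
z_{α/2} = 1.960; z_β = 1.645 (power 95%).
n = 2 × (3.605 × 15 / 11)² = 2 × 24.17 = 48.34
Round up: n = 49 per group.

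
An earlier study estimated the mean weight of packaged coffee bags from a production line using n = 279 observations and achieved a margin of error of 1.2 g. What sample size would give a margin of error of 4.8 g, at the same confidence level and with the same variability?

18

Margin of error scales as 1/√n, so n₂ = n₁·(E₁/E₂)².
n₂ = 279 × (1.2/4.8)² = 279 × 0.0625 = 17.44
Round up: n₂ = 18.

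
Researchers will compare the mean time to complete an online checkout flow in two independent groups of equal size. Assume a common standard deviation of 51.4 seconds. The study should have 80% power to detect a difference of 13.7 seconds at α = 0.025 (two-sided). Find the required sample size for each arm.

For two equal groups, n per group = 2·((z_{α/2} + z_β)·σ/δ)².
z_{α/2} = 2.241; z_β = 0.842 (power 80%).
n = 2 × (3.083 × 51.4 / 13.7)² = 2 × 133.79 = 267.58
Round up: n = 268 per group.

268 per group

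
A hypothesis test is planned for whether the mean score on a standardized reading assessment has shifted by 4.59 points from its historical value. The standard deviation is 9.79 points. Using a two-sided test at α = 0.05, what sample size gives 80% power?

36

For a one-sample z-test, n = ((z_{α/2} + z_β)·σ/δ)².
z_{α/2} = 1.960 (two-sided α = 0.05); z_β = 0.842 (power 80% → β = 0.2).
n = (2.802 × 9.79 / 4.59)² = 35.72
Round up: n = 36.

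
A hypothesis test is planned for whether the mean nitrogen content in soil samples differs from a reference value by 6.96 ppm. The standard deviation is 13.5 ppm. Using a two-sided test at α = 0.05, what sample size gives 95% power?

n = 49

For a one-sample z-test, n = ((z_{α/2} + z_β)·σ/δ)².
z_{α/2} = 1.960 (two-sided α = 0.05); z_β = 1.645 (power 95% → β = 0.05).
n = (3.605 × 13.5 / 6.96)² = 48.89
Round up: n = 49.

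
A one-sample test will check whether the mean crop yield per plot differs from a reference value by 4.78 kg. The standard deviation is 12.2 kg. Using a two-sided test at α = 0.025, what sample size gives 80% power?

62

For a one-sample z-test, n = ((z_{α/2} + z_β)·σ/δ)².
z_{α/2} = 2.241 (two-sided α = 0.025); z_β = 0.842 (power 80% → β = 0.2).
n = (3.083 × 12.2 / 4.78)² = 61.92
Round up: n = 62.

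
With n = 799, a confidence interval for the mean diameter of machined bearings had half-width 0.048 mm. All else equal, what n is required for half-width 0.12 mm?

Margin of error scales as 1/√n, so n₂ = n₁·(E₁/E₂)².
n₂ = 799 × (0.048/0.12)² = 799 × 0.16 = 127.84
Round up: n₂ = 128.

n = 128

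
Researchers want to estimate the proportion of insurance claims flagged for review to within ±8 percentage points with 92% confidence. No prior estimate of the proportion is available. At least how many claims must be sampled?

For a proportion with margin E = 0.08 at 92% confidence, z = 1.751.
With no prior estimate, use p = 0.5, which maximizes p(1−p) at 0.25.
n = 0.25 × (z/E)² = 0.25 × (1.751/0.08)² = 119.77
Round up: n = 120.

120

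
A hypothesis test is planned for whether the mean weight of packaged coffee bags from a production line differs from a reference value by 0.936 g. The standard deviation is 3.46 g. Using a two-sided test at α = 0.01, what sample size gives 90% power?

204

For a one-sample z-test, n = ((z_{α/2} + z_β)·σ/δ)².
z_{α/2} = 2.576 (two-sided α = 0.01); z_β = 1.282 (power 90% → β = 0.1).
n = (3.858 × 3.46 / 0.936)² = 203.39
Round up: n = 204.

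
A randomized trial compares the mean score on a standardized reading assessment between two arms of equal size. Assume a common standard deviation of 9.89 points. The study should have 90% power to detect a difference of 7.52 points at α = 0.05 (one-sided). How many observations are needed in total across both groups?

60 total

For two equal groups, n per group = 2·((z_α + z_β)·σ/δ)².
z_α = 1.645; z_β = 1.282 (power 90%).
n = 2 × (2.927 × 9.89 / 7.52)² = 2 × 14.82 = 29.64
Round up: n = 30 per group.
Total across both groups: 2 × 30 = 60.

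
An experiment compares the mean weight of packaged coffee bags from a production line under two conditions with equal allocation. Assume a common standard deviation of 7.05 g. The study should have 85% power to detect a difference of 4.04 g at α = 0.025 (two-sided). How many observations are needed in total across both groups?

132 total

For two equal groups, n per group = 2·((z_{α/2} + z_β)·σ/δ)².
z_{α/2} = 2.241; z_β = 1.036 (power 85%).
n = 2 × (3.277 × 7.05 / 4.04)² = 2 × 32.70 = 65.40
Round up: n = 66 per group.
Total across both groups: 2 × 66 = 132.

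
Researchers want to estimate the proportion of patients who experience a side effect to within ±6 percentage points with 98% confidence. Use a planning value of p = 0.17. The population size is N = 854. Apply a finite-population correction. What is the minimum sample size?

For a proportion with margin E = 0.06 at 98% confidence, z = 2.326.
n = p̂(1−p̂)(z/E)² = 0.17 × 0.83 × (2.326/0.06)² = 212.05 — call this n₀.
Finite-population correction with N = 854: n = n₀ / (1 + (n₀−1)/N) = 212.05 / 1.247 = 170.05
Round up: n = 171.

171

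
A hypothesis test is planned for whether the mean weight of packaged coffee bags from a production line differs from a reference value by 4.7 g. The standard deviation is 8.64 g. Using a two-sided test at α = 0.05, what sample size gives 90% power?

36

For a one-sample z-test, n = ((z_{α/2} + z_β)·σ/δ)².
z_{α/2} = 1.960 (two-sided α = 0.05); z_β = 1.282 (power 90% → β = 0.1).
n = (3.242 × 8.64 / 4.7)² = 35.52
Round up: n = 36.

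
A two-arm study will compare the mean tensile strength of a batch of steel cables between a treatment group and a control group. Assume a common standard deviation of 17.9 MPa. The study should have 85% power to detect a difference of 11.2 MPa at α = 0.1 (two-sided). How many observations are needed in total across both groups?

74 total

For two equal groups, n per group = 2·((z_{α/2} + z_β)·σ/δ)².
z_{α/2} = 1.645; z_β = 1.036 (power 85%).
n = 2 × (2.681 × 17.9 / 11.2)² = 2 × 18.36 = 36.72
Round up: n = 37 per group.
Total across both groups: 2 × 37 = 74.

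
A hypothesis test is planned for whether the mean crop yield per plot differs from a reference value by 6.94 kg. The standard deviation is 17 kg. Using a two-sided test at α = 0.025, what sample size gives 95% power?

For a one-sample z-test, n = ((z_{α/2} + z_β)·σ/δ)².
z_{α/2} = 2.241 (two-sided α = 0.025); z_β = 1.645 (power 95% → β = 0.05).
n = (3.886 × 17 / 6.94)² = 90.61
Round up: n = 91.

91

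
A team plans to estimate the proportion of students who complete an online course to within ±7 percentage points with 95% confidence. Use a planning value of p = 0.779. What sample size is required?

135

For a proportion with margin E = 0.07 at 95% confidence, z = 1.960.
n = p̂(1−p̂)(z/E)² = 0.779 × 0.221 × (1.960/0.07)² = 134.97
Round up: n = 135.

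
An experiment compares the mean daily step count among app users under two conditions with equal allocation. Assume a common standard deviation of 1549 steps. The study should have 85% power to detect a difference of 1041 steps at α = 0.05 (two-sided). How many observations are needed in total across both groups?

80 total

For two equal groups, n per group = 2·((z_{α/2} + z_β)·σ/δ)².
z_{α/2} = 1.960; z_β = 1.036 (power 85%).
n = 2 × (2.996 × 1549 / 1041)² = 2 × 19.87 = 39.74
Round up: n = 40 per group.
Total across both groups: 2 × 40 = 80.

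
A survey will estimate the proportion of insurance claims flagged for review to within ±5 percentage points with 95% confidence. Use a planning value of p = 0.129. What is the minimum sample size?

173

For a proportion with margin E = 0.05 at 95% confidence, z = 1.960.
n = p̂(1−p̂)(z/E)² = 0.129 × 0.871 × (1.960/0.05)² = 172.66
Round up: n = 173.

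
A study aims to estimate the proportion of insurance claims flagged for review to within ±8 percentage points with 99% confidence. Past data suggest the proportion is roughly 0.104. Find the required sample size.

For a proportion with margin E = 0.08 at 99% confidence, z = 2.576.
n = p̂(1−p̂)(z/E)² = 0.104 × 0.896 × (2.576/0.08)² = 96.62
Round up: n = 97.

97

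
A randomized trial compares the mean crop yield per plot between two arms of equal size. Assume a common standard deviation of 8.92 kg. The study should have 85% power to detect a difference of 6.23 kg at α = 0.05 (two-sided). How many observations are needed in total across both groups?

For two equal groups, n per group = 2·((z_{α/2} + z_β)·σ/δ)².
z_{α/2} = 1.960; z_β = 1.036 (power 85%).
n = 2 × (2.996 × 8.92 / 6.23)² = 2 × 18.40 = 36.80
Round up: n = 37 per group.
Total across both groups: 2 × 37 = 74.

74 total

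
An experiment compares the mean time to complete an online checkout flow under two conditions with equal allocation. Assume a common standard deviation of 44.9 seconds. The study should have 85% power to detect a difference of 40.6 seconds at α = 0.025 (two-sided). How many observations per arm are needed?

For two equal groups, n per group = 2·((z_{α/2} + z_β)·σ/δ)².
z_{α/2} = 2.241; z_β = 1.036 (power 85%).
n = 2 × (3.277 × 44.9 / 40.6)² = 2 × 13.13 = 26.26
Round up: n = 27 per group.

27 per group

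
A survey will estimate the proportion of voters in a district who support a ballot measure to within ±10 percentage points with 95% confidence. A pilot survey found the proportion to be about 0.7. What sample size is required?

For a proportion with margin E = 0.1 at 95% confidence, z = 1.960.
n = p̂(1−p̂)(z/E)² = 0.7 × 0.3 × (1.960/0.1)² = 80.67
Round up: n = 81.

n = 81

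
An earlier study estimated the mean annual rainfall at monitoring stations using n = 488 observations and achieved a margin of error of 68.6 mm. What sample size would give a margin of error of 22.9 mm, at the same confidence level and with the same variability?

4380

Margin of error scales as 1/√n, so n₂ = n₁·(E₁/E₂)².
n₂ = 488 × (68.6/22.9)² = 488 × 8.974 = 4379.31
Round up: n₂ = 4380.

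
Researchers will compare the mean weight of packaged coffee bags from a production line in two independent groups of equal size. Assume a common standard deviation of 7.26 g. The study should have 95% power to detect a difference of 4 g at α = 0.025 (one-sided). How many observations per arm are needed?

For two equal groups, n per group = 2·((z_α + z_β)·σ/δ)².
z_α = 1.960; z_β = 1.645 (power 95%).
n = 2 × (3.605 × 7.26 / 4)² = 2 × 42.81 = 85.62
Round up: n = 86 per group.

86 per group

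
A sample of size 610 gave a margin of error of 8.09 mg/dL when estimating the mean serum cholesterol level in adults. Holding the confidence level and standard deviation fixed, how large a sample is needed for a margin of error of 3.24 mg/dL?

3804

Margin of error scales as 1/√n, so n₂ = n₁·(E₁/E₂)².
n₂ = 610 × (8.09/3.24)² = 610 × 6.235 = 3803.35
Round up: n₂ = 3804.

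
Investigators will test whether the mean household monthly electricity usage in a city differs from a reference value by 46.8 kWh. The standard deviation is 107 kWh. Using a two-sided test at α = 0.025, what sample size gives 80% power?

For a one-sample z-test, n = ((z_{α/2} + z_β)·σ/δ)².
z_{α/2} = 2.241 (two-sided α = 0.025); z_β = 0.842 (power 80% → β = 0.2).
n = (3.083 × 107 / 46.8)² = 49.68
Round up: n = 50.

50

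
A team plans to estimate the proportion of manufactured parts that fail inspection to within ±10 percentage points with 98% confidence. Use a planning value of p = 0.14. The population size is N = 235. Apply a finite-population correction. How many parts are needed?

For a proportion with margin E = 0.1 at 98% confidence, z = 2.326.
n = p̂(1−p̂)(z/E)² = 0.14 × 0.86 × (2.326/0.1)² = 65.14 — call this n₀.
Finite-population correction with N = 235: n = n₀ / (1 + (n₀−1)/N) = 65.14 / 1.273 = 51.17
Round up: n = 52.

n = 52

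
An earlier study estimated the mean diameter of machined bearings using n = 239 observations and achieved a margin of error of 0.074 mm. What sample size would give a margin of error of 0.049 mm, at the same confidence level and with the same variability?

Margin of error scales as 1/√n, so n₂ = n₁·(E₁/E₂)².
n₂ = 239 × (0.074/0.049)² = 239 × 2.281 = 545.16
Round up: n₂ = 546.

546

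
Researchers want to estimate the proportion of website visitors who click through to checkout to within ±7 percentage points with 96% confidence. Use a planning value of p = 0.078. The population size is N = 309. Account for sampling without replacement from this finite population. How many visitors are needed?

52

For a proportion with margin E = 0.07 at 96% confidence, z = 2.054.
n = p̂(1−p̂)(z/E)² = 0.078 × 0.922 × (2.054/0.07)² = 61.92 — call this n₀.
Finite-population correction with N = 309: n = n₀ / (1 + (n₀−1)/N) = 61.92 / 1.197 = 51.73
Round up: n = 52.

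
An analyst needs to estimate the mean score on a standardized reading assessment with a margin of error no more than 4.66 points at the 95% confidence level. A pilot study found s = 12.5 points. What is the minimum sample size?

For a mean, the margin of error is E = z·σ/√n, so n = (zσ/E)².
At 95% confidence, z = 1.960.
n = (1.960 × 12.5 / 4.66)² = 27.64
Round up: n = 28.

n = 28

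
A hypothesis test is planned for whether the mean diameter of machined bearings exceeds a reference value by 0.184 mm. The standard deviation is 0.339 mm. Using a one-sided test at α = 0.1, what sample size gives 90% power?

23

For a one-sample z-test, n = ((z_α + z_β)·σ/δ)².
z_α = 1.282 (one-sided α = 0.1); z_β = 1.282 (power 90% → β = 0.1).
n = (2.564 × 0.339 / 0.184)² = 22.32
Round up: n = 23.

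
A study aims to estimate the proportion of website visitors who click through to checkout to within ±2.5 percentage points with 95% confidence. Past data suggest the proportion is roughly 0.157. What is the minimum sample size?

For a proportion with margin E = 0.025 at 95% confidence, z = 1.960.
n = p̂(1−p̂)(z/E)² = 0.157 × 0.843 × (1.960/0.025)² = 813.50
Round up: n = 814.

n = 814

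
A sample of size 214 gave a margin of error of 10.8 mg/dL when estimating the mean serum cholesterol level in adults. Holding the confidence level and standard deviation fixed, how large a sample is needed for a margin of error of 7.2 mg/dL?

n = 482

Margin of error scales as 1/√n, so n₂ = n₁·(E₁/E₂)².
n₂ = 214 × (10.8/7.2)² = 214 × 2.25 = 481.50
Round up: n₂ = 482.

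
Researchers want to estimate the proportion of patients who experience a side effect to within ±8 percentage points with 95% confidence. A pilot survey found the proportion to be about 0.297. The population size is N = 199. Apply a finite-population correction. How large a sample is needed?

For a proportion with margin E = 0.08 at 95% confidence, z = 1.960.
n = p̂(1−p̂)(z/E)² = 0.297 × 0.703 × (1.960/0.08)² = 125.33 — call this n₀.
Finite-population correction with N = 199: n = n₀ / (1 + (n₀−1)/N) = 125.33 / 1.625 = 77.13
Round up: n = 78.

n = 78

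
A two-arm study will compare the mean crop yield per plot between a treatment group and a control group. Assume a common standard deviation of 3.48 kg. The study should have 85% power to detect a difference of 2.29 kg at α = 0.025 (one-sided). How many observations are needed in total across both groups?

84 total

For two equal groups, n per group = 2·((z_α + z_β)·σ/δ)².
z_α = 1.960; z_β = 1.036 (power 85%).
n = 2 × (2.996 × 3.48 / 2.29)² = 2 × 20.73 = 41.46
Round up: n = 42 per group.
Total across both groups: 2 × 42 = 84.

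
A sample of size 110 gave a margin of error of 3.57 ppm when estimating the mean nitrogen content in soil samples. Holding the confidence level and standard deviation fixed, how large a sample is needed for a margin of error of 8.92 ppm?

n = 18

Margin of error scales as 1/√n, so n₂ = n₁·(E₁/E₂)².
n₂ = 110 × (3.57/8.92)² = 110 × 0.1602 = 17.62
Round up: n₂ = 18.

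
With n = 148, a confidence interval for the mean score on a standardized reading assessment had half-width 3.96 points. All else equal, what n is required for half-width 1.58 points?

930

Margin of error scales as 1/√n, so n₂ = n₁·(E₁/E₂)².
n₂ = 148 × (3.96/1.58)² = 148 × 6.282 = 929.74
Round up: n₂ = 930.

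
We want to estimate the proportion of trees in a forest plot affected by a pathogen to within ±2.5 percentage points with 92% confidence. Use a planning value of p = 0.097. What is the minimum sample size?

n = 430

For a proportion with margin E = 0.025 at 92% confidence, z = 1.751.
n = p̂(1−p̂)(z/E)² = 0.097 × 0.903 × (1.751/0.025)² = 429.69
Round up: n = 430.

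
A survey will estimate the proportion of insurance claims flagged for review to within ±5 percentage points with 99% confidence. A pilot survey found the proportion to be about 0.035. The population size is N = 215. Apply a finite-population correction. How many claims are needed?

64

For a proportion with margin E = 0.05 at 99% confidence, z = 2.576.
n = p̂(1−p̂)(z/E)² = 0.035 × 0.965 × (2.576/0.05)² = 89.65 — call this n₀.
Finite-population correction with N = 215: n = n₀ / (1 + (n₀−1)/N) = 89.65 / 1.412 = 63.49
Round up: n = 64.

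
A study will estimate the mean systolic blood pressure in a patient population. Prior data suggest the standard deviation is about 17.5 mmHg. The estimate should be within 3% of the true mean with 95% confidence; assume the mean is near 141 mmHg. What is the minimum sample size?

For a mean, the margin of error is E = z·σ/√n, so n = (zσ/E)².
At 95% confidence, z = 1.960.
E = 3% of 141 = 4.23 mmHg.
n = (1.960 × 17.5 / 4.23)² = 65.75
Round up: n = 66.

66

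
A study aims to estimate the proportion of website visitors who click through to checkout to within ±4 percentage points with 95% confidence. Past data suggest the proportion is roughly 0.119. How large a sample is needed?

For a proportion with margin E = 0.04 at 95% confidence, z = 1.960.
n = p̂(1−p̂)(z/E)² = 0.119 × 0.881 × (1.960/0.04)² = 251.72
Round up: n = 252.

252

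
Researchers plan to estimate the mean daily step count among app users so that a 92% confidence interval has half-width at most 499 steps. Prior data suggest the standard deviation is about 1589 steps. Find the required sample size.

32

For a mean, the margin of error is E = z·σ/√n, so n = (zσ/E)².
At 92% confidence, z = 1.751.
n = (1.751 × 1589 / 499)² = 31.09
Round up: n = 32.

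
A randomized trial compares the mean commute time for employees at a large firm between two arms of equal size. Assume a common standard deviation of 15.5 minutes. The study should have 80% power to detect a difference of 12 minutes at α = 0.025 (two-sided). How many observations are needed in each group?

32 per group

For two equal groups, n per group = 2·((z_{α/2} + z_β)·σ/δ)².
z_{α/2} = 2.241; z_β = 0.842 (power 80%).
n = 2 × (3.083 × 15.5 / 12)² = 2 × 15.86 = 31.72
Round up: n = 32 per group.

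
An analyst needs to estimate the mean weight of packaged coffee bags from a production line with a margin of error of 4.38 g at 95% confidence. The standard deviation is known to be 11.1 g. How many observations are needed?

n = 25

For a mean, the margin of error is E = z·σ/√n, so n = (zσ/E)².
At 95% confidence, z = 1.960.
n = (1.960 × 11.1 / 4.38)² = 24.67
Round up: n = 25.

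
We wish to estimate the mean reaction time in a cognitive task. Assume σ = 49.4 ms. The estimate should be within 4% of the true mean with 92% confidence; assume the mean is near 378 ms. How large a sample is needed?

33

For a mean, the margin of error is E = z·σ/√n, so n = (zσ/E)².
At 92% confidence, z = 1.751.
E = 4% of 378 = 15.12 ms.
n = (1.751 × 49.4 / 15.12)² = 32.73
Round up: n = 33.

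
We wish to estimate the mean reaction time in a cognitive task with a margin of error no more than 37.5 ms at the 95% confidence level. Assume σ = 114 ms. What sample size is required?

36

For a mean, the margin of error is E = z·σ/√n, so n = (zσ/E)².
At 95% confidence, z = 1.960.
n = (1.960 × 114 / 37.5)² = 35.50
Round up: n = 36.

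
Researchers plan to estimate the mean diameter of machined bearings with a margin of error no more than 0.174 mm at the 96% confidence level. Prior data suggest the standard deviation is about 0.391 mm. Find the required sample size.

For a mean, the margin of error is E = z·σ/√n, so n = (zσ/E)².
At 96% confidence, z = 2.054.
n = (2.054 × 0.391 / 0.174)² = 21.30
Round up: n = 22.

22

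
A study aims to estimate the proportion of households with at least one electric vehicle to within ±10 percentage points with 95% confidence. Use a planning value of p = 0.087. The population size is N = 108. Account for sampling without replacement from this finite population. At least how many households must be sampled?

n = 24

For a proportion with margin E = 0.1 at 95% confidence, z = 1.960.
n = p̂(1−p̂)(z/E)² = 0.087 × 0.913 × (1.960/0.1)² = 30.51 — call this n₀.
Finite-population correction with N = 108: n = n₀ / (1 + (n₀−1)/N) = 30.51 / 1.273 = 23.97
Round up: n = 24.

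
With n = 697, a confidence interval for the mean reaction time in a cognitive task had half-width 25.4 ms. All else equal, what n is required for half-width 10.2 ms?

4323

Margin of error scales as 1/√n, so n₂ = n₁·(E₁/E₂)².
n₂ = 697 × (25.4/10.2)² = 697 × 6.201 = 4322.10
Round up: n₂ = 4323.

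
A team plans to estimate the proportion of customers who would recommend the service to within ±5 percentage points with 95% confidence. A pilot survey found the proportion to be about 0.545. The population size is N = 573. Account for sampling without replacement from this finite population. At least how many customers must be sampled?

For a proportion with margin E = 0.05 at 95% confidence, z = 1.960.
n = p̂(1−p̂)(z/E)² = 0.545 × 0.455 × (1.960/0.05)² = 381.05 — call this n₀.
Finite-population correction with N = 573: n = n₀ / (1 + (n₀−1)/N) = 381.05 / 1.663 = 229.13
Round up: n = 230.

230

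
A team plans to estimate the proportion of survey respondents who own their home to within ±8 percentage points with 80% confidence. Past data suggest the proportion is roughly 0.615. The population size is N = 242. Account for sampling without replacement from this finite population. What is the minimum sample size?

For a proportion with margin E = 0.08 at 80% confidence, z = 1.282.
n = p̂(1−p̂)(z/E)² = 0.615 × 0.385 × (1.282/0.08)² = 60.80 — call this n₀.
Finite-population correction with N = 242: n = n₀ / (1 + (n₀−1)/N) = 60.80 / 1.247 = 48.76
Round up: n = 49.

49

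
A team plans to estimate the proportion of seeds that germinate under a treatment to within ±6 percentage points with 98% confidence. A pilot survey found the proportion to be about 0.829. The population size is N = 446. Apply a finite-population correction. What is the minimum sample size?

n = 145

For a proportion with margin E = 0.06 at 98% confidence, z = 2.326.
n = p̂(1−p̂)(z/E)² = 0.829 × 0.171 × (2.326/0.06)² = 213.04 — call this n₀.
Finite-population correction with N = 446: n = n₀ / (1 + (n₀−1)/N) = 213.04 / 1.475 = 144.43
Round up: n = 145.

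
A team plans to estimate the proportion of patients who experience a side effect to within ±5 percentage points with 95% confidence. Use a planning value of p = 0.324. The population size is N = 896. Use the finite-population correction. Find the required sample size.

245

For a proportion with margin E = 0.05 at 95% confidence, z = 1.960.
n = p̂(1−p̂)(z/E)² = 0.324 × 0.676 × (1.960/0.05)² = 336.56 — call this n₀.
Finite-population correction with N = 896: n = n₀ / (1 + (n₀−1)/N) = 336.56 / 1.375 = 244.77
Round up: n = 245.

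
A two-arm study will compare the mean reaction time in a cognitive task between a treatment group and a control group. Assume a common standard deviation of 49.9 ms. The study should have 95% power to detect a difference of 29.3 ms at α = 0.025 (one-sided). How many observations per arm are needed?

For two equal groups, n per group = 2·((z_α + z_β)·σ/δ)².
z_α = 1.960; z_β = 1.645 (power 95%).
n = 2 × (3.605 × 49.9 / 29.3)² = 2 × 37.69 = 75.38
Round up: n = 76 per group.

76 per group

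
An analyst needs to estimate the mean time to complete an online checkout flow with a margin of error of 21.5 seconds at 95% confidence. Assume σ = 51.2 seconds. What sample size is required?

22

For a mean, the margin of error is E = z·σ/√n, so n = (zσ/E)².
At 95% confidence, z = 1.960.
n = (1.960 × 51.2 / 21.5)² = 21.79
Round up: n = 22.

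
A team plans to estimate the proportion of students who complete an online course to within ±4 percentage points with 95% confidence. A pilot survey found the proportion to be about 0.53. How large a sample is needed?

n = 599

For a proportion with margin E = 0.04 at 95% confidence, z = 1.960.
n = p̂(1−p̂)(z/E)² = 0.53 × 0.47 × (1.960/0.04)² = 598.09
Round up: n = 599.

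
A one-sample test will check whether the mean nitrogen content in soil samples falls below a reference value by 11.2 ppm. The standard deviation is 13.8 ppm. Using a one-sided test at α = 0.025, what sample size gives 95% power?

n = 20

For a one-sample z-test, n = ((z_α + z_β)·σ/δ)².
z_α = 1.960 (one-sided α = 0.025); z_β = 1.645 (power 95% → β = 0.05).
n = (3.605 × 13.8 / 11.2)² = 19.73
Round up: n = 20.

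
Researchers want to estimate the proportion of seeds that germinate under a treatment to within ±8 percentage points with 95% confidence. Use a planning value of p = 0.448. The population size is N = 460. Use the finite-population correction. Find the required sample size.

For a proportion with margin E = 0.08 at 95% confidence, z = 1.960.
n = p̂(1−p̂)(z/E)² = 0.448 × 0.552 × (1.960/0.08)² = 148.44 — call this n₀.
Finite-population correction with N = 460: n = n₀ / (1 + (n₀−1)/N) = 148.44 / 1.321 = 112.37
Round up: n = 113.

113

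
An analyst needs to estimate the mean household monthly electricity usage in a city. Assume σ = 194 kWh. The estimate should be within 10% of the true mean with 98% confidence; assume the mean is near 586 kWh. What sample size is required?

60

For a mean, the margin of error is E = z·σ/√n, so n = (zσ/E)².
At 98% confidence, z = 2.326.
E = 10% of 586 = 58.6 kWh.
n = (2.326 × 194 / 58.6)² = 59.30
Round up: n = 60.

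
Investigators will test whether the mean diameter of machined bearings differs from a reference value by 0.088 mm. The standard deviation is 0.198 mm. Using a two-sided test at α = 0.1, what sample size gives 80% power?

32

For a one-sample z-test, n = ((z_{α/2} + z_β)·σ/δ)².
z_{α/2} = 1.645 (two-sided α = 0.1); z_β = 0.842 (power 80% → β = 0.2).
n = (2.487 × 0.198 / 0.088)² = 31.31
Round up: n = 32.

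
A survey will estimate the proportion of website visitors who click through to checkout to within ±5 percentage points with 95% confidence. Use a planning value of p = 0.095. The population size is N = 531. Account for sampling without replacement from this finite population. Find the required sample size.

For a proportion with margin E = 0.05 at 95% confidence, z = 1.960.
n = p̂(1−p̂)(z/E)² = 0.095 × 0.905 × (1.960/0.05)² = 132.11 — call this n₀.
Finite-population correction with N = 531: n = n₀ / (1 + (n₀−1)/N) = 132.11 / 1.247 = 105.94
Round up: n = 106.

n = 106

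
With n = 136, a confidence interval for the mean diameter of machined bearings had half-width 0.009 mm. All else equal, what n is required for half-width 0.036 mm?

n = 9

Margin of error scales as 1/√n, so n₂ = n₁·(E₁/E₂)².
n₂ = 136 × (0.009/0.036)² = 136 × 0.0625 = 8.50
Round up: n₂ = 9.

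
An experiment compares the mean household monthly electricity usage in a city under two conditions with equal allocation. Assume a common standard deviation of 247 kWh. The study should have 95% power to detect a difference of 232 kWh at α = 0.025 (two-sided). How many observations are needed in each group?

35 per group

For two equal groups, n per group = 2·((z_{α/2} + z_β)·σ/δ)².
z_{α/2} = 2.241; z_β = 1.645 (power 95%).
n = 2 × (3.886 × 247 / 232)² = 2 × 17.12 = 34.24
Round up: n = 35 per group.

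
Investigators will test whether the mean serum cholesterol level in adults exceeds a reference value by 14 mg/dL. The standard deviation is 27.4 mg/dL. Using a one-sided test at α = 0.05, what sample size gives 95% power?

n = 42

For a one-sample z-test, n = ((z_α + z_β)·σ/δ)².
z_α = 1.645 (one-sided α = 0.05); z_β = 1.645 (power 95% → β = 0.05).
n = (3.290 × 27.4 / 14)² = 41.46
Round up: n = 42.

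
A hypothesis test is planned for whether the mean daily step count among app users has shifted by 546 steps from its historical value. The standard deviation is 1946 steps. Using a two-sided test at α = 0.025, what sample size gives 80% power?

121

For a one-sample z-test, n = ((z_{α/2} + z_β)·σ/δ)².
z_{α/2} = 2.241 (two-sided α = 0.025); z_β = 0.842 (power 80% → β = 0.2).
n = (3.083 × 1946 / 546)² = 120.74
Round up: n = 121.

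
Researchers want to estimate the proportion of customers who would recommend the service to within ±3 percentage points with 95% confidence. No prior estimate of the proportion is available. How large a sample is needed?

For a proportion with margin E = 0.03 at 95% confidence, z = 1.960.
With no prior estimate, use p = 0.5, which maximizes p(1−p) at 0.25.
n = 0.25 × (z/E)² = 0.25 × (1.960/0.03)² = 1067.11
Round up: n = 1068.

1068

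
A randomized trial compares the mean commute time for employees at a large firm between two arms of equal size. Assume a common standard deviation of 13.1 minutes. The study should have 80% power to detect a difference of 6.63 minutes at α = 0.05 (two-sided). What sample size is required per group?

For two equal groups, n per group = 2·((z_{α/2} + z_β)·σ/δ)².
z_{α/2} = 1.960; z_β = 0.842 (power 80%).
n = 2 × (2.802 × 13.1 / 6.63)² = 2 × 30.65 = 61.30
Round up: n = 62 per group.

62 per group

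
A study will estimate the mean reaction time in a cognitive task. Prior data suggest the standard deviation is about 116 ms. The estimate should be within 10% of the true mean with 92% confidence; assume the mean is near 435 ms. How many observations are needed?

22

For a mean, the margin of error is E = z·σ/√n, so n = (zσ/E)².
At 92% confidence, z = 1.751.
E = 10% of 435 = 43.5 ms.
n = (1.751 × 116 / 43.5)² = 21.80
Round up: n = 22.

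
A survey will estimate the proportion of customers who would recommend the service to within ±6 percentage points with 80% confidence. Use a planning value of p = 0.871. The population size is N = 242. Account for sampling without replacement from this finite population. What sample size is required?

43

For a proportion with margin E = 0.06 at 80% confidence, z = 1.282.
n = p̂(1−p̂)(z/E)² = 0.871 × 0.129 × (1.282/0.06)² = 51.30 — call this n₀.
Finite-population correction with N = 242: n = n₀ / (1 + (n₀−1)/N) = 51.30 / 1.208 = 42.47
Round up: n = 43.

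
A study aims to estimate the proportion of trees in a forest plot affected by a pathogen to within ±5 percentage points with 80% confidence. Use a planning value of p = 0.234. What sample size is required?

n = 118

For a proportion with margin E = 0.05 at 80% confidence, z = 1.282.
n = p̂(1−p̂)(z/E)² = 0.234 × 0.766 × (1.282/0.05)² = 117.84
Round up: n = 118.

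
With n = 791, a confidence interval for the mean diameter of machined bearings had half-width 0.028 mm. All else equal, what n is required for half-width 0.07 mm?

127

Margin of error scales as 1/√n, so n₂ = n₁·(E₁/E₂)².
n₂ = 791 × (0.028/0.07)² = 791 × 0.16 = 126.56
Round up: n₂ = 127.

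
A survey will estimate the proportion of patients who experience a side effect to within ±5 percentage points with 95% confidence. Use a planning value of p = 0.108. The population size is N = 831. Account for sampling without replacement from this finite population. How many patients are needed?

For a proportion with margin E = 0.05 at 95% confidence, z = 1.960.
n = p̂(1−p̂)(z/E)² = 0.108 × 0.892 × (1.960/0.05)² = 148.03 — call this n₀.
Finite-population correction with N = 831: n = n₀ / (1 + (n₀−1)/N) = 148.03 / 1.177 = 125.77
Round up: n = 126.

126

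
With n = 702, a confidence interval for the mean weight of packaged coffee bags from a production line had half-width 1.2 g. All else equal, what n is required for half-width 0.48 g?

n = 4388

Margin of error scales as 1/√n, so n₂ = n₁·(E₁/E₂)².
n₂ = 702 × (1.2/0.48)² = 702 × 6.25 = 4387.50
Round up: n₂ = 4388.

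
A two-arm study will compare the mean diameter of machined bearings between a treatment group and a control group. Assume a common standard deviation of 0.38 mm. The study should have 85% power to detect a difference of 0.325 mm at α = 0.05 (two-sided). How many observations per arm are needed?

25 per group

For two equal groups, n per group = 2·((z_{α/2} + z_β)·σ/δ)².
z_{α/2} = 1.960; z_β = 1.036 (power 85%).
n = 2 × (2.996 × 0.38 / 0.325)² = 2 × 12.27 = 24.54
Round up: n = 25 per group.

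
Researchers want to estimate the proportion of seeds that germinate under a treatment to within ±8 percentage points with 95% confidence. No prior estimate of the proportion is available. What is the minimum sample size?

For a proportion with margin E = 0.08 at 95% confidence, z = 1.960.
With no prior estimate, use p = 0.5, which maximizes p(1−p) at 0.25.
n = 0.25 × (z/E)² = 0.25 × (1.960/0.08)² = 150.06
Round up: n = 151.

151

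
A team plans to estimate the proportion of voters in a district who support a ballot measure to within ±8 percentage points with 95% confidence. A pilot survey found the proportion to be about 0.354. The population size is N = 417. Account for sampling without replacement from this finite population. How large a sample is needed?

For a proportion with margin E = 0.08 at 95% confidence, z = 1.960.
n = p̂(1−p̂)(z/E)² = 0.354 × 0.646 × (1.960/0.08)² = 137.27 — call this n₀.
Finite-population correction with N = 417: n = n₀ / (1 + (n₀−1)/N) = 137.27 / 1.327 = 103.44
Round up: n = 104.

104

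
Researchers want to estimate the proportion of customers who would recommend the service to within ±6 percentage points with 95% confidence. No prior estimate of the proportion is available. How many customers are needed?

For a proportion with margin E = 0.06 at 95% confidence, z = 1.960.
With no prior estimate, use p = 0.5, which maximizes p(1−p) at 0.25.
n = 0.25 × (z/E)² = 0.25 × (1.960/0.06)² = 266.78
Round up: n = 267.

267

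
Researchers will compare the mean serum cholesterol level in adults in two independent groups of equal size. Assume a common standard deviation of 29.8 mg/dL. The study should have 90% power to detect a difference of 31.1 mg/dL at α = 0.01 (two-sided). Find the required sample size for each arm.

28 per group

For two equal groups, n per group = 2·((z_{α/2} + z_β)·σ/δ)².
z_{α/2} = 2.576; z_β = 1.282 (power 90%).
n = 2 × (3.858 × 29.8 / 31.1)² = 2 × 13.67 = 27.34
Round up: n = 28 per group.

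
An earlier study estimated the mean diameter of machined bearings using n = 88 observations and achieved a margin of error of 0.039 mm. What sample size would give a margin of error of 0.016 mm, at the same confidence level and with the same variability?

523

Margin of error scales as 1/√n, so n₂ = n₁·(E₁/E₂)².
n₂ = 88 × (0.039/0.016)² = 88 × 5.941 = 522.81
Round up: n₂ = 523.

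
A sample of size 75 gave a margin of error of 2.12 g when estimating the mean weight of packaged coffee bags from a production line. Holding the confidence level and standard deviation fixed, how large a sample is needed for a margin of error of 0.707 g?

Margin of error scales as 1/√n, so n₂ = n₁·(E₁/E₂)².
n₂ = 75 × (2.12/0.707)² = 75 × 8.992 = 674.40
Round up: n₂ = 675.

675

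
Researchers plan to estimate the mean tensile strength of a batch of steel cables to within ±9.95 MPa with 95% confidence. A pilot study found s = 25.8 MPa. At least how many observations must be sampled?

For a mean, the margin of error is E = z·σ/√n, so n = (zσ/E)².
At 95% confidence, z = 1.960.
n = (1.960 × 25.8 / 9.95)² = 25.83
Round up: n = 26.

n = 26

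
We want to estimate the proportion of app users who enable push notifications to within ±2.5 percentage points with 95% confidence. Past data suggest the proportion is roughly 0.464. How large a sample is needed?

For a proportion with margin E = 0.025 at 95% confidence, z = 1.960.
n = p̂(1−p̂)(z/E)² = 0.464 × 0.536 × (1.960/0.025)² = 1528.67
Round up: n = 1529.

1529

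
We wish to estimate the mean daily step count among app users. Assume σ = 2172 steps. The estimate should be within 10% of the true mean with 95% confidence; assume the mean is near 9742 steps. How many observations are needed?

20

For a mean, the margin of error is E = z·σ/√n, so n = (zσ/E)².
At 95% confidence, z = 1.960.
E = 10% of 9742 = 974.2 steps.
n = (1.960 × 2172 / 974.2)² = 19.10
Round up: n = 20.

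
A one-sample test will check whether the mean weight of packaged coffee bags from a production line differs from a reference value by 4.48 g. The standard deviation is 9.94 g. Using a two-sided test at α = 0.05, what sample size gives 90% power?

52

For a one-sample z-test, n = ((z_{α/2} + z_β)·σ/δ)².
z_{α/2} = 1.960 (two-sided α = 0.05); z_β = 1.282 (power 90% → β = 0.1).
n = (3.242 × 9.94 / 4.48)² = 51.74
Round up: n = 52.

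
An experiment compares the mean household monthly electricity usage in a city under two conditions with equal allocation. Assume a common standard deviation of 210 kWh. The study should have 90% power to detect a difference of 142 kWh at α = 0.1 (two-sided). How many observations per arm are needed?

38 per group

For two equal groups, n per group = 2·((z_{α/2} + z_β)·σ/δ)².
z_{α/2} = 1.645; z_β = 1.282 (power 90%).
n = 2 × (2.927 × 210 / 142)² = 2 × 18.74 = 37.48
Round up: n = 38 per group.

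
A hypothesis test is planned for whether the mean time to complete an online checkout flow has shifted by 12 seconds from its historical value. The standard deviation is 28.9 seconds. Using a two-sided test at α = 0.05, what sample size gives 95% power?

76

For a one-sample z-test, n = ((z_{α/2} + z_β)·σ/δ)².
z_{α/2} = 1.960 (two-sided α = 0.05); z_β = 1.645 (power 95% → β = 0.05).
n = (3.605 × 28.9 / 12)² = 75.38
Round up: n = 76.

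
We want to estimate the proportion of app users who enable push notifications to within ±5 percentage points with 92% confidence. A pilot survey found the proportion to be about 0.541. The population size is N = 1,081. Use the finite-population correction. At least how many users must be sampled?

n = 238

For a proportion with margin E = 0.05 at 92% confidence, z = 1.751.
n = p̂(1−p̂)(z/E)² = 0.541 × 0.459 × (1.751/0.05)² = 304.54 — call this n₀.
Finite-population correction with N = 1,081: n = n₀ / (1 + (n₀−1)/N) = 304.54 / 1.281 = 237.74
Round up: n = 238.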